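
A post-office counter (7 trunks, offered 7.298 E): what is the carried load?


B(7,7.298) = 0.267110 (Erlang-B)
Carried load = a(1 − B) = 7.298·(1 − 0.267110) = 7.298·0.732890 = 5.3486 E

Final: 5.3486 Erlangs


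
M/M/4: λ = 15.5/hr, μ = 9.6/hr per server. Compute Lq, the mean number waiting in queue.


a = λ/μ = 1.6146; ρ = a/4 = 0.4036
P₀ = 0.196296
Lq = P₀·a^c·ρ / (c!·(1−ρ)²) = 0.196296·6.79582·0.4036/(24·0.35564)
= 0.06309

Final: 0.06309


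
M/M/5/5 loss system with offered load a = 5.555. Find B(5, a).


B(c,a) = (a^c/c!) / Σ_{k=0}^{c} a^k/k!
a^5/5! = 44.079745
Σ terms (k=0..5): 1.00000 + 5.55500 + 15.42901 + 28.56939 + 39.67574 + 44.07974 = 134.308883
B = 44.079745/134.308883 = 0.328197

Final: 0.328197


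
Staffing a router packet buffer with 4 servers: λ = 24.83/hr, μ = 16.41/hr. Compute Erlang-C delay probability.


a = λ/μ = 1.5131; ρ = a/4 = 0.3783
P₀ = 0.218031 (from M/M/c formula)
C(c,a) = [a^c/(c!(1−ρ))]·P₀ = [5.24170/(24·0.6217)]·0.218031
= 0.35129·0.218031 = 0.076592

Final: 0.076592


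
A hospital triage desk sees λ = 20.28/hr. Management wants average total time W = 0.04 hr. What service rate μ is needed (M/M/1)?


W = 1/(μ−λ) ⇒ μ − λ = 1/W = 1/0.04 = 25.0000
μ = λ + 1/W = 20.28 + 25.0000 = 45.2800 per hr

Final: 45.2800 /hr


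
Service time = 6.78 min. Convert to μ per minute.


μ = 1/(service time) in consistent units.
1 minute = 1 min, so μ = 1/6.78 = 0.1475 per minute

Final: 0.1475 /min


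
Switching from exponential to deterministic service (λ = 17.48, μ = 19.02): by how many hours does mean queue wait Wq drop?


ρ = 17.48/19.02 = 0.9190
Wq(M/M/1) = ρ/(μ−λ) = 0.9190/1.54 = 0.59677 hr
Wq(M/D/1) = ρ/(2(μ−λ)) = 0.29839 hr
Savings = 0.59677 − 0.29839 = 0.29839 hr

Final: 0.29839 hr


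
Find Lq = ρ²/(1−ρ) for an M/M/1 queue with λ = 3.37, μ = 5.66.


ρ = 3.37/5.66 = 0.5954
Lq = ρ²/(1−ρ) = 0.3545/0.4046 = 0.8762

Final: 0.8762


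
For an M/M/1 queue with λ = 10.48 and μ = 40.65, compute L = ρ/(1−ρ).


ρ = λ/μ = 10.48/40.65 = 0.2578
L = ρ/(1−ρ) = 0.2578/(1 − 0.2578) = 0.2578/0.7422 = 0.3474

Final: 0.3474


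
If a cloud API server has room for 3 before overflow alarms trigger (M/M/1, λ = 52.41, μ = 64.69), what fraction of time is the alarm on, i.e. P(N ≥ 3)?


ρ = 52.41/64.69 = 0.8102
P(N ≥ n) = ρ^n = 0.8102^3 = 0.531779

Final: 0.531779


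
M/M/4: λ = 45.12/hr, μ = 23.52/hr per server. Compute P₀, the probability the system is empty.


a = λ/μ = 45.12/23.52 = 1.9184; ρ = a/c = 0.4796
Σ_{k=0}^{3} a^k/k! (terms k=0..3) = 1.00000 + 1.91837 + 1.84007 + 1.17664 = 5.93508
Tail: a^4/(4!(1−ρ)) = 13.54338/(24·0.5204) = 1.08436
P₀ = 1/(5.93508 + 1.08436) = 1/7.01943 = 0.142462

Final: 0.142462


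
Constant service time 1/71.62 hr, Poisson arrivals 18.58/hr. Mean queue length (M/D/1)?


ρ = 18.58/71.62 = 0.2594
M/D/1: Lq = ρ²/(2(1−ρ)) = 0.06730/(2·0.7406) = 0.04544

Final: 0.04544


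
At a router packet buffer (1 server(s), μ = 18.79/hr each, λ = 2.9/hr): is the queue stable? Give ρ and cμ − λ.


Total capacity cμ = 1·18.79 = 18.79/hr
ρ = λ/(cμ) = 2.9/18.79 = 0.1543
Stable ⇔ ρ < 1: YES
Spare capacity = cμ − λ = 18.79 − 2.9 = 15.89/hr

Final: ρ = 0.1543; stable; margin = 15.89/hr


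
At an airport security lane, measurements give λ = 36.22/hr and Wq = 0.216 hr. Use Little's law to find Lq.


Lq = λWq = 36.22·0.216 = 7.8235

Final: 7.8235


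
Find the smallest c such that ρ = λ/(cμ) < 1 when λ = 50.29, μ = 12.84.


Stability requires cμ > λ ⇔ c > λ/μ.
λ/μ = 50.29/12.84 = 3.9167
Minimum integer c = ⌊3.9167⌋ + 1 = 4
Check: 4·12.84 = 51.36 > 50.29, while 3·12.84 = 38.52 ≤ 50.29

Final: 4 servers


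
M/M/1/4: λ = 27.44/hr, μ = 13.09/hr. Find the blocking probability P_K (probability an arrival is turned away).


ρ = λ/μ = 27.44/13.09 = 2.0963
P_K = (1−ρ)ρ^K/(1−ρ^(K+1)) = (-1.0963·19.309803)/(1 − 40.478304)
= -21.168501/-39.478304 = 0.536206

Final: 0.536206


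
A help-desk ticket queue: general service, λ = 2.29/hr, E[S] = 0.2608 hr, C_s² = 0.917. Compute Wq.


ρ = λ·E[S] = 2.29·0.2608 = 0.5972
E[S²] = E[S]²(1+C_s²) = 0.2608²·(1+0.917) = 0.130388
Wq = λ·E[S²]/(2(1−ρ)) = 2.29·0.130388/(2·0.4028) = 0.37067 hr

Final: 0.37067 hr


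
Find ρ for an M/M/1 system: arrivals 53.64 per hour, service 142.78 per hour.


ρ = λ/μ = 53.64/142.78 = 0.3757

Final: 0.3757


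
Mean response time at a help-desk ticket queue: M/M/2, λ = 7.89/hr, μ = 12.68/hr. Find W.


a = 0.6222; ρ = 0.3111; P₀ = 0.525414
Lq = P₀·a^c·ρ/(c!(1−ρ)²) = 0.06668
Wq = Lq/λ = 0.06668/7.89 = 0.008452 hr
W = Wq + 1/μ = 0.008452 + 0.07886 = 0.08732 hr

Final: 0.08732 hr


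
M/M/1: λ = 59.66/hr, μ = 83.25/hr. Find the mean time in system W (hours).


W = 1/(μ−λ) = 1/(83.25 − 59.66) = 1/23.59 = 0.04239 hr

Final: 0.04239 hr


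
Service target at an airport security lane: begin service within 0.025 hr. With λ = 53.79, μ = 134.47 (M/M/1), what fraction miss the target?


ρ = 53.79/134.47 = 0.4000
P(Wq > t) = ρ·e^{−(μ−λ)t} = 0.4000·e^{−2.0170}
= 0.4000·0.133054 = 0.053224

Final: 0.053224


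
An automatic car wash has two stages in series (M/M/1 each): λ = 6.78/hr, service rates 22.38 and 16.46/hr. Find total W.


Each node sees arrival rate λ = 6.78/hr (tandem ⇒ throughput preserved).
W₁ = 1/(μ₁−λ) = 1/(22.38−6.78) = 0.06410 hr
W₂ = 1/(μ₂−λ) = 1/(16.46−6.78) = 0.10331 hr
W_total = W₁ + W₂ = 0.06410 + 0.10331 = 0.16741 hr

Final: 0.16741 hr


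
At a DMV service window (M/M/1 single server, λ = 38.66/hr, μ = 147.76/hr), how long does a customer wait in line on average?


ρ = 38.66/147.76 = 0.2616
Wq = ρ/(μ−λ) = 0.2616/(147.76 − 38.66) = 0.2616/109.10 = 0.002398 hr

Final: 0.002398 hr


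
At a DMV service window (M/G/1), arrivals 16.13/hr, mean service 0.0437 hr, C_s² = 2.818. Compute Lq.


ρ = λ·E[S] = 16.13·0.0437 = 0.7049
Lq = ρ²(1+C_s²)/(2(1−ρ)) = 0.4969·(1+2.818)/(2·0.2951)
= 0.4969·3.8180/0.5902 = 3.21396

Final: 3.21396


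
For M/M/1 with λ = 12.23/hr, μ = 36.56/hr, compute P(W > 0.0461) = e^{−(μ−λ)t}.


W ~ Exponential(μ−λ) for M/M/1.
μ − λ = 36.56 − 12.23 = 24.3300
P(W > t) = e^{−(μ−λ)t} = e^{−1.1216} = 0.325754

Final: 0.325754


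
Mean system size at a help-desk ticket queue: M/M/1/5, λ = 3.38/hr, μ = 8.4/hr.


ρ = 3.38/8.4 = 0.4024
L = ρ[1 − (K+1)ρ^K + Kρ^(K+1)] / [(1−ρ)(1−ρ^(K+1))]
Numerator: 0.4024·(1 − 6·0.010548 + 5·0.004244) = 0.385454
Denominator: (0.5976)·(0.995756) = 0.595082
L = 0.385454/0.595082 = 0.6477

Final: 0.6477


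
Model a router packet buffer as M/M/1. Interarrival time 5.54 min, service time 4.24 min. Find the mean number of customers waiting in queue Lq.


λ = 60/5.54 = 10.8303 /hr
μ = 60/4.24 = 14.1509 /hr
ρ = λ/μ = 10.8303/14.1509 = 0.7653
Lq = ρ²/(1−ρ) = 0.5857/0.2347 = 2.4962

Final: 2.4962


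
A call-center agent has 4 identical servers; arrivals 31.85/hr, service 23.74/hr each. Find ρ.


ρ = λ/(cμ) = 31.85/(4·23.74) = 31.85/94.96 = 0.3354

Final: 0.3354


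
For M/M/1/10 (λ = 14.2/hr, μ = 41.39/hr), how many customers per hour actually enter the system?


ρ = 0.3431; P_K = (1−ρ)ρ^10/(1−ρ^11) = 0.00001484
λ_eff = λ(1 − P_K) = 14.2·(1 − 0.00001484) = 14.2·0.999985 = 14.1998 /hr

Final: 14.1998 /hr


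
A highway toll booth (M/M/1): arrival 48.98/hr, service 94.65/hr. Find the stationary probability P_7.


ρ = 48.98/94.65 = 0.5175
P_n = (1−ρ)·ρ^n = (1 − 0.5175)·0.5175^7 = 0.4825·0.009938 = 0.004795

Final: 0.004795


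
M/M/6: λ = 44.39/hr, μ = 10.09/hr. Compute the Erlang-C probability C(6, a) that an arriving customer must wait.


a = λ/μ = 4.3994; ρ = a/6 = 0.7332
P₀ = 0.010378 (from M/M/c formula)
C(c,a) = [a^c/(c!(1−ρ))]·P₀ = [7250.43182/(720·0.2668)]·0.010378
= 37.74864·0.010378 = 0.391749

Final: 0.391749


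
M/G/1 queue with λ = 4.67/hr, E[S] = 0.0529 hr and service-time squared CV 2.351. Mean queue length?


ρ = λ·E[S] = 4.67·0.0529 = 0.2470
Lq = ρ²(1+C_s²)/(2(1−ρ)) = 0.06103·(1+2.351)/(2·0.7530)
= 0.06103·3.3510/1.5059 = 0.13581

Final: 0.13581


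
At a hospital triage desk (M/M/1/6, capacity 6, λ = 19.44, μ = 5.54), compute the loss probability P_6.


ρ = λ/μ = 19.44/5.54 = 3.5090
P_K = (1−ρ)ρ^K/(1−ρ^(K+1)) = (-2.5090·1866.891056)/(1 − 6550.967895)
= -4684.076838/-6549.967895 = 0.715130

Final: 0.715130


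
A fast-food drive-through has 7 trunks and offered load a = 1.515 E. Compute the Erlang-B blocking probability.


B(c,a) = (a^c/c!) / Σ_{k=0}^{c} a^k/k!
a^7/7! = 0.003635
Σ terms (k=0..7): 1.00000 + 1.51500 + 1.14761 + 0.57954 + 0.21950 + 0.06651 + 0.01679 + 0.003635 = 4.548597
B = 0.003635/4.548597 = 0.0007991

Final: 0.0007991


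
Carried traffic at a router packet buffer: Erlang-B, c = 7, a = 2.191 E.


B(7,2.191) = 0.005387 (Erlang-B)
Carried load = a(1 − B) = 2.191·(1 − 0.005387) = 2.191·0.994613 = 2.1792 E

Final: 2.1792 Erlangs


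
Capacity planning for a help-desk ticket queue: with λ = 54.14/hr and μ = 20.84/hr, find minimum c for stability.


Stability requires cμ > λ ⇔ c > λ/μ.
λ/μ = 54.14/20.84 = 2.5979
Minimum integer c = ⌊2.5979⌋ + 1 = 3
Check: 3·20.84 = 62.52 > 54.14, while 2·20.84 = 41.68 ≤ 54.14

Final: 3 servers


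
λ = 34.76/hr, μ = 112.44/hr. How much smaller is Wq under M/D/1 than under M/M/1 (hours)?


ρ = 34.76/112.44 = 0.3091
Wq(M/M/1) = ρ/(μ−λ) = 0.3091/77.68 = 0.003980 hr
Wq(M/D/1) = ρ/(2(μ−λ)) = 0.001990 hr
Savings = 0.003980 − 0.001990 = 0.001990 hr

Final: 0.001990 hr


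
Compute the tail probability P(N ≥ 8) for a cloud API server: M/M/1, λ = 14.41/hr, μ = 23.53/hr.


ρ = 14.41/23.53 = 0.6124
P(N ≥ n) = ρ^n = 0.6124^8 = 0.019785

Final: 0.019785


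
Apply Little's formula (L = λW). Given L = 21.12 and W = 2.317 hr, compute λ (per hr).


λ = L/W = 21.12/2.317 = 9.1152 /hr

Final: 9.1152 /hr


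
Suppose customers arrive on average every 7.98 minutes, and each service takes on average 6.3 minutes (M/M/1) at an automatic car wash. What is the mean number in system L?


λ = 60/7.98 = 7.5188 /hr
μ = 60/6.3 = 9.5238 /hr
ρ = λ/μ = 7.5188/9.5238 = 0.7895
L = ρ/(1−ρ) = 0.7895/0.2105 = 3.7500

Final: 3.7500


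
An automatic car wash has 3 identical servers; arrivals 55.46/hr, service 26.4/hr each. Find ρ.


ρ = λ/(cμ) = 55.46/(3·26.4) = 55.46/79.20 = 0.7003

Final: 0.7003


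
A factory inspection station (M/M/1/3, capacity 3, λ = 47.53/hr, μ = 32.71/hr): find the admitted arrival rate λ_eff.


ρ = 1.4531; P_K = (1−ρ)ρ^3/(1−ρ^4) = 0.401969
λ_eff = λ(1 − P_K) = 47.53·(1 − 0.401969) = 47.53·0.598031 = 28.4244 /hr

Final: 28.4244 /hr


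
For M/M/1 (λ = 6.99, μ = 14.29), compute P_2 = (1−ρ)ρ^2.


ρ = 6.99/14.29 = 0.4892
P_n = (1−ρ)·ρ^n = (1 − 0.4892)·0.4892^2 = 0.5108·0.239271 = 0.122231

Final: 0.122231


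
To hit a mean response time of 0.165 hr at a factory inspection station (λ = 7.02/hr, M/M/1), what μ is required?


W = 1/(μ−λ) ⇒ μ − λ = 1/W = 1/0.165 = 6.0606
μ = λ + 1/W = 7.02 + 6.0606 = 13.0806 per hr

Final: 13.0806 /hr


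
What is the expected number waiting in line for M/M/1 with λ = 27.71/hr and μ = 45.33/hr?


ρ = 27.71/45.33 = 0.6113
Lq = ρ²/(1−ρ) = 0.3737/0.3887 = 0.9613

Final: 0.9613


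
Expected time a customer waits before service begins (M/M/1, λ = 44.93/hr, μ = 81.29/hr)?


ρ = 44.93/81.29 = 0.5527
Wq = ρ/(μ−λ) = 0.5527/(81.29 − 44.93) = 0.5527/36.36 = 0.01520 hr

Final: 0.01520 hr


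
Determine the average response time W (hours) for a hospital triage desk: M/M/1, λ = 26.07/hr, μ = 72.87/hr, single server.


W = 1/(μ−λ) = 1/(72.87 − 26.07) = 1/46.80 = 0.02137 hr

Final: 0.02137 hr


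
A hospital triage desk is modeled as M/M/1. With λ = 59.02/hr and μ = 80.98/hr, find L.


ρ = λ/μ = 59.02/80.98 = 0.7288
L = ρ/(1−ρ) = 0.7288/(1 − 0.7288) = 0.7288/0.2712 = 2.6876

Final: 2.6876


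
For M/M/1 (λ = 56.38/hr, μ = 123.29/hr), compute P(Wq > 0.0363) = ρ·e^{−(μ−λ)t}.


ρ = 56.38/123.29 = 0.4573
P(Wq > t) = ρ·e^{−(μ−λ)t} = 0.4573·e^{−2.4288}
= 0.4573·0.088140 = 0.040306

Final: 0.040306


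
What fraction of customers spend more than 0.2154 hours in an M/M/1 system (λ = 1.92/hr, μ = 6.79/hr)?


W ~ Exponential(μ−λ) for M/M/1.
μ − λ = 6.79 − 1.92 = 4.8700
P(W > t) = e^{−(μ−λ)t} = e^{−1.0490} = 0.350289

Final: 0.350289


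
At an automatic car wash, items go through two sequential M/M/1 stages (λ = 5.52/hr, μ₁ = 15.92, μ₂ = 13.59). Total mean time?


Each node sees arrival rate λ = 5.52/hr (tandem ⇒ throughput preserved).
W₁ = 1/(μ₁−λ) = 1/(15.92−5.52) = 0.09615 hr
W₂ = 1/(μ₂−λ) = 1/(13.59−5.52) = 0.12392 hr
W_total = W₁ + W₂ = 0.09615 + 0.12392 = 0.22007 hr

Final: 0.22007 hr


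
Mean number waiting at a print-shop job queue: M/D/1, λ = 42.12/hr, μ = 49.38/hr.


ρ = 42.12/49.38 = 0.8530
M/D/1: Lq = ρ²/(2(1−ρ)) = 0.7276/(2·0.1470) = 2.47434

Final: 2.47434


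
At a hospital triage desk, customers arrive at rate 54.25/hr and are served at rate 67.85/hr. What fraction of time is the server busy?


ρ = λ/μ = 54.25/67.85 = 0.7996

Final: 0.7996


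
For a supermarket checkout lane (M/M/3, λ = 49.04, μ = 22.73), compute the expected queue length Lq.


a = λ/μ = 2.1575; ρ = a/3 = 0.7192
P₀ = 0.087374
Lq = P₀·a^c·ρ / (c!·(1−ρ)²) = 0.087374·10.04276·0.7192/(6·0.07887)
= 1.33358

Final: 1.33358


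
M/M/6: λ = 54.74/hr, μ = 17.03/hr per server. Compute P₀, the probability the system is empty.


a = λ/μ = 54.74/17.03 = 3.2143; ρ = a/c = 0.5357
Σ_{k=0}^{5} a^k/k! (terms k=0..5) = 1.00000 + 3.21433 + 5.16595 + 5.53502 + 4.44784 + 2.85936 = 22.22250
Tail: a^6/(6!(1−ρ)) = 1102.91202/(720·0.4643) = 3.29936
P₀ = 1/(22.22250 + 3.29936) = 1/25.52186 = 0.039182

Final: 0.039182


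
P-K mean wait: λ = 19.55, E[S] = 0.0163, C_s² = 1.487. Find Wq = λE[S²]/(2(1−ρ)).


ρ = λ·E[S] = 19.55·0.0163 = 0.3187
E[S²] = E[S]²(1+C_s²) = 0.0163²·(1+1.487) = 0.0006608
Wq = λ·E[S²]/(2(1−ρ)) = 19.55·0.0006608/(2·0.6813) = 0.009480 hr

Final: 0.009480 hr


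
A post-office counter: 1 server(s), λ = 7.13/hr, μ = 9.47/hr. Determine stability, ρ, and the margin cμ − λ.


Total capacity cμ = 1·9.47 = 9.47/hr
ρ = λ/(cμ) = 7.13/9.47 = 0.7529
Stable ⇔ ρ < 1: YES
Spare capacity = cμ − λ = 9.47 − 7.13 = 2.34/hr

Final: ρ = 0.7529; stable; margin = 2.34/hr


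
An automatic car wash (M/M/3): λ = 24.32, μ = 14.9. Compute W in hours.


a = 1.6322; ρ = 0.5441; P₀ = 0.180055
Lq = P₀·a^c·ρ/(c!(1−ρ)²) = 0.34155
Wq = Lq/λ = 0.34155/24.32 = 0.01404 hr
W = Wq + 1/μ = 0.01404 + 0.06711 = 0.08116 hr

Final: 0.08116 hr


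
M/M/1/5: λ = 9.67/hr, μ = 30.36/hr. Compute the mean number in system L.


ρ = 9.67/30.36 = 0.3185
L = ρ[1 − (K+1)ρ^K + Kρ^(K+1)] / [(1−ρ)(1−ρ^(K+1))]
Numerator: 0.3185·(1 − 6·0.003278 + 5·0.001044) = 0.313909
Denominator: (0.6815)·(0.998956) = 0.680777
L = 0.313909/0.680777 = 0.4611

Final: 0.4611


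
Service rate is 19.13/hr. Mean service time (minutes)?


Mean service time = 1/μ = 1/19.13 hour = 0.05227 hour
In minutes: 0.05227 × 60 = 3.1364 min

Final: 3.1364 min


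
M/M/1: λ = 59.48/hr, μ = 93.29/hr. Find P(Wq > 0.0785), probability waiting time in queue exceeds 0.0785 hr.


ρ = 59.48/93.29 = 0.6376
P(Wq > t) = ρ·e^{−(μ−λ)t} = 0.6376·e^{−2.6541}
= 0.6376·0.070363 = 0.044862

Final: 0.044862


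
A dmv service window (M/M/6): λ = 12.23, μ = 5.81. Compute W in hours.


a = 2.1050; ρ = 0.3508; P₀ = 0.121601
Lq = P₀·a^c·ρ/(c!(1−ρ)²) = 0.01223
Wq = Lq/λ = 0.01223/12.23 = 0.001000 hr
W = Wq + 1/μ = 0.001000 + 0.17212 = 0.17312 hr

Final: 0.17312 hr


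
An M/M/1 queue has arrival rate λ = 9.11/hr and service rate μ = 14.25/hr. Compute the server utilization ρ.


ρ = λ/μ = 9.11/14.25 = 0.6393

Final: 0.6393


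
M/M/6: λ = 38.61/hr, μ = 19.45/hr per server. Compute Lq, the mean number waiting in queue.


a = λ/μ = 1.9851; ρ = a/6 = 0.3308
P₀ = 0.137174
Lq = P₀·a^c·ρ / (c!·(1−ρ)²) = 0.137174·61.19010·0.3308/(720·0.44776)
= 0.008614

Final: 0.008614


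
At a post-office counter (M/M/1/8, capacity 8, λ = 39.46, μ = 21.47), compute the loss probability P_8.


ρ = λ/μ = 39.46/21.47 = 1.8379
P_K = (1−ρ)ρ^K/(1−ρ^(K+1)) = (-0.8379·130.196794)/(1 − 239.290429)
= -109.093635/-238.290429 = 0.457818

Final: 0.457818


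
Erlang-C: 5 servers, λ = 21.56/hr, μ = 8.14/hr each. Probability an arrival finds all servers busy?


a = λ/μ = 2.6486; ρ = a/5 = 0.5297
P₀ = 0.068429 (from M/M/c formula)
C(c,a) = [a^c/(c!(1−ρ))]·P₀ = [130.35322/(120·0.4703)]·0.068429
= 2.30990·0.068429 = 0.158064

Final: 0.158064


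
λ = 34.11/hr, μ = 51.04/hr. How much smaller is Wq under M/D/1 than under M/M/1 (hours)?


ρ = 34.11/51.04 = 0.6683
Wq(M/M/1) = ρ/(μ−λ) = 0.6683/16.93 = 0.03947 hr
Wq(M/D/1) = ρ/(2(μ−λ)) = 0.01974 hr
Savings = 0.03947 − 0.01974 = 0.01974 hr

Final: 0.01974 hr


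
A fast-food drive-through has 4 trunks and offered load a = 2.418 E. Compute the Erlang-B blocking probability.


B(c,a) = (a^c/c!) / Σ_{k=0}^{c} a^k/k!
a^4/4! = 1.424341
Σ terms (k=0..4): 1.00000 + 2.41800 + 2.92336 + 2.35623 + 1.42434 = 10.121933
B = 1.424341/10.121933 = 0.140718

Final: 0.140718


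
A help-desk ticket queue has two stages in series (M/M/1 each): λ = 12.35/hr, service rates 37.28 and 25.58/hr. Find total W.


Each node sees arrival rate λ = 12.35/hr (tandem ⇒ throughput preserved).
W₁ = 1/(μ₁−λ) = 1/(37.28−12.35) = 0.04011 hr
W₂ = 1/(μ₂−λ) = 1/(25.58−12.35) = 0.07559 hr
W_total = W₁ + W₂ = 0.04011 + 0.07559 = 0.11570 hr

Final: 0.11570 hr


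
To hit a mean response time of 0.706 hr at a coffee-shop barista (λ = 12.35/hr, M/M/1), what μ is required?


W = 1/(μ−λ) ⇒ μ − λ = 1/W = 1/0.706 = 1.4164
μ = λ + 1/W = 12.35 + 1.4164 = 13.7664 per hr

Final: 13.7664 /hr


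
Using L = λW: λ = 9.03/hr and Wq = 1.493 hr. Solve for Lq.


Lq = λWq = 9.03·1.493 = 13.4818

Final: 13.4818


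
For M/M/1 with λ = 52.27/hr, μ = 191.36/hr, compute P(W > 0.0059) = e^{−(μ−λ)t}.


W ~ Exponential(μ−λ) for M/M/1.
μ − λ = 191.36 − 52.27 = 139.0900
P(W > t) = e^{−(μ−λ)t} = e^{−0.8206} = 0.440154

Final: 0.440154


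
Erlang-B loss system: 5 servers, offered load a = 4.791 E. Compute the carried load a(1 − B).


B(5,4.791) = 0.267677 (Erlang-B)
Carried load = a(1 − B) = 4.791·(1 − 0.267677) = 4.791·0.732323 = 3.5086 E

Final: 3.5086 Erlangs


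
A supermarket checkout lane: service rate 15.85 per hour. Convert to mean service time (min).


Mean service time = 1/μ = 1/15.85 hour = 0.06309 hour
In minutes: 0.06309 × 60 = 3.7855 min

Final: 3.7855 min


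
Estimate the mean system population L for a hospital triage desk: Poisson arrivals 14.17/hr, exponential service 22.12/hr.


ρ = λ/μ = 14.17/22.12 = 0.6406
L = ρ/(1−ρ) = 0.6406/(1 − 0.6406) = 0.6406/0.3594 = 1.7824

Final: 1.7824


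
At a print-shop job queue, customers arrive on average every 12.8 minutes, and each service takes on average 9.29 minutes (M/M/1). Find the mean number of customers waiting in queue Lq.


λ = 60/12.8 = 4.6875 /hr
μ = 60/9.29 = 6.4586 /hr
ρ = λ/μ = 4.6875/6.4586 = 0.7258
Lq = ρ²/(1−ρ) = 0.5268/0.2742 = 1.9209

Final: 1.9209


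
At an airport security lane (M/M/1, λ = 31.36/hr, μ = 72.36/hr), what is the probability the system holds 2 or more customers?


ρ = 31.36/72.36 = 0.4334
P(N ≥ n) = ρ^n = 0.4334^2 = 0.187826

Final: 0.187826


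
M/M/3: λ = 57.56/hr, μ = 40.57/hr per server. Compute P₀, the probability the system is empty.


a = λ/μ = 57.56/40.57 = 1.4188; ρ = a/c = 0.4729
Σ_{k=0}^{2} a^k/k! (terms k=0..2) = 1.00000 + 1.41878 + 1.00647 = 3.42525
Tail: a^3/(3!(1−ρ)) = 2.85593/(6·0.5271) = 0.90308
P₀ = 1/(3.42525 + 0.90308) = 1/4.32833 = 0.231036

Final: 0.231036


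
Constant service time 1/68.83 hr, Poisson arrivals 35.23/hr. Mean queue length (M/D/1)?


ρ = 35.23/68.83 = 0.5118
M/D/1: Lq = ρ²/(2(1−ρ)) = 0.2620/(2·0.4882) = 0.26834

Final: 0.26834


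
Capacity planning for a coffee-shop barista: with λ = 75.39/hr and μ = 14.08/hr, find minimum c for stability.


Stability requires cμ > λ ⇔ c > λ/μ.
λ/μ = 75.39/14.08 = 5.3544
Minimum integer c = ⌊5.3544⌋ + 1 = 6
Check: 6·14.08 = 84.48 > 75.39, while 5·14.08 = 70.40 ≤ 75.39

Final: 6 servers


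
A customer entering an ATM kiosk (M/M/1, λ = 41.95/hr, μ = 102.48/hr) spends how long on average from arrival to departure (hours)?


W = 1/(μ−λ) = 1/(102.48 − 41.95) = 1/60.53 = 0.01652 hr

Final: 0.01652 hr


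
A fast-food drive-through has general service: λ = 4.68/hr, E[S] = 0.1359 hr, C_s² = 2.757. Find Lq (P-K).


ρ = λ·E[S] = 4.68·0.1359 = 0.6360
Lq = ρ²(1+C_s²)/(2(1−ρ)) = 0.4045·(1+2.757)/(2·0.3640)
= 0.4045·3.7570/0.7280 = 2.08764

Final: 2.08764


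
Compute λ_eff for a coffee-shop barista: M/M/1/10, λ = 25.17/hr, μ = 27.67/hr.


ρ = 0.9096; P_K = (1−ρ)ρ^10/(1−ρ^11) = 0.054160
λ_eff = λ(1 − P_K) = 25.17·(1 − 0.054160) = 25.17·0.945840 = 23.8068 /hr

Final: 23.8068 /hr


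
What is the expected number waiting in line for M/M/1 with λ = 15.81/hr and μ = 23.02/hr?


ρ = 15.81/23.02 = 0.6868
Lq = ρ²/(1−ρ) = 0.4717/0.3132 = 1.5060

Final: 1.5060


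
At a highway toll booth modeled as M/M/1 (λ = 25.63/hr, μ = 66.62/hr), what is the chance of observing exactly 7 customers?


ρ = 25.63/66.62 = 0.3847
P_n = (1−ρ)·ρ^n = (1 − 0.3847)·0.3847^7 = 0.6153·0.001247 = 0.0007675

Final: 0.0007675


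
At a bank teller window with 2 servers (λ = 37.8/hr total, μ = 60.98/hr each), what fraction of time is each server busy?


ρ = λ/(cμ) = 37.8/(2·60.98) = 37.8/121.96 = 0.3099

Final: 0.3099


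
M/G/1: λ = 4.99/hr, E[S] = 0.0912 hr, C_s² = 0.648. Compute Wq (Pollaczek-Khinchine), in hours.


ρ = λ·E[S] = 4.99·0.0912 = 0.4551
E[S²] = E[S]²(1+C_s²) = 0.0912²·(1+0.648) = 0.013707
Wq = λ·E[S²]/(2(1−ρ)) = 4.99·0.013707/(2·0.5449) = 0.06276 hr

Final: 0.06276 hr


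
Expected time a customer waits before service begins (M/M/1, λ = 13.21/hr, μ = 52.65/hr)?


ρ = 13.21/52.65 = 0.2509
Wq = ρ/(μ−λ) = 0.2509/(52.65 − 13.21) = 0.2509/39.44 = 0.006362 hr

Final: 0.006362 hr


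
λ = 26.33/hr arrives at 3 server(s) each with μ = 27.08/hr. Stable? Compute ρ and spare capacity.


Total capacity cμ = 3·27.08 = 81.24/hr
ρ = λ/(cμ) = 26.33/81.24 = 0.3241
Stable ⇔ ρ < 1: YES
Spare capacity = cμ − λ = 81.24 − 26.33 = 54.91/hr

Final: ρ = 0.3241; stable; margin = 54.91/hr


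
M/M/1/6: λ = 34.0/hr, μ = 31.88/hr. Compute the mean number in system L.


ρ = 34.0/31.88 = 1.0665
L = ρ[1 − (K+1)ρ^K + Kρ^(K+1)] / [(1−ρ)(1−ρ^(K+1))]
Numerator: 1.0665·(1 − 7·1.471511 + 6·1.569366) = 0.123305
Denominator: (-0.06650)·(-0.569366) = 0.037862
L = 0.123305/0.037862 = 3.2566

Final: 3.2566


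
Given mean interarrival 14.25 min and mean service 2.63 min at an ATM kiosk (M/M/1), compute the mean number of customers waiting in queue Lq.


λ = 60/14.25 = 4.2105 /hr
μ = 60/2.63 = 22.8137 /hr
ρ = λ/μ = 4.2105/22.8137 = 0.1846
Lq = ρ²/(1−ρ) = 0.03406/0.8154 = 0.04177

Final: 0.04177


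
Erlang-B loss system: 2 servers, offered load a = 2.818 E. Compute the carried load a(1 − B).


B(2,2.818) = 0.509794 (Erlang-B)
Carried load = a(1 − B) = 2.818·(1 − 0.509794) = 2.818·0.490206 = 1.3814 E

Final: 1.3814 Erlangs


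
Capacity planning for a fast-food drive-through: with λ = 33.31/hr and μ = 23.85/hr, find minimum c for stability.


Stability requires cμ > λ ⇔ c > λ/μ.
λ/μ = 33.31/23.85 = 1.3966
Minimum integer c = ⌊1.3966⌋ + 1 = 2
Check: 2·23.85 = 47.70 > 33.31, while 1·23.85 = 23.85 ≤ 33.31

Final: 2 servers


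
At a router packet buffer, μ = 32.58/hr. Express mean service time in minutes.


Mean service time = 1/μ = 1/32.58 hour = 0.03069 hour
In minutes: 0.03069 × 60 = 1.8416 min

Final: 1.8416 min


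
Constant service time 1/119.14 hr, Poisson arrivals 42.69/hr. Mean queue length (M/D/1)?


ρ = 42.69/119.14 = 0.3583
M/D/1: Lq = ρ²/(2(1−ρ)) = 0.1284/(2·0.6417) = 0.10004

Final: 0.10004


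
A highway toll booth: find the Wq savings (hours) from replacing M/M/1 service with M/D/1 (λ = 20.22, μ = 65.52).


ρ = 20.22/65.52 = 0.3086
Wq(M/M/1) = ρ/(μ−λ) = 0.3086/45.30 = 0.006813 hr
Wq(M/D/1) = ρ/(2(μ−λ)) = 0.003406 hr
Savings = 0.006813 − 0.003406 = 0.003406 hr

Final: 0.003406 hr


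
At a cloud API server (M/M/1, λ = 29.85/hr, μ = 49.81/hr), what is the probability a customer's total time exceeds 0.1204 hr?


W ~ Exponential(μ−λ) for M/M/1.
μ − λ = 49.81 − 29.85 = 19.9600
P(W > t) = e^{−(μ−λ)t} = e^{−2.4032} = 0.090430

Final: 0.090430


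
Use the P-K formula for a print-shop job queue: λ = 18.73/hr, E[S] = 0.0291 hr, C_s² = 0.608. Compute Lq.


ρ = λ·E[S] = 18.73·0.0291 = 0.5450
Lq = ρ²(1+C_s²)/(2(1−ρ)) = 0.2971·(1+0.608)/(2·0.4550)
= 0.2971·1.6080/0.9099 = 0.52499

Final: 0.52499


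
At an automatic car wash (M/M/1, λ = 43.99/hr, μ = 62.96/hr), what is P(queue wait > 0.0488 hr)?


ρ = 43.99/62.96 = 0.6987
P(Wq > t) = ρ·e^{−(μ−λ)t} = 0.6987·e^{−0.9257}
= 0.6987·0.396240 = 0.276852

Final: 0.276852


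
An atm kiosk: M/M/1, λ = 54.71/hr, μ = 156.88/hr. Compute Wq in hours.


ρ = 54.71/156.88 = 0.3487
Wq = ρ/(μ−λ) = 0.3487/(156.88 − 54.71) = 0.3487/102.17 = 0.003413 hr

Final: 0.003413 hr


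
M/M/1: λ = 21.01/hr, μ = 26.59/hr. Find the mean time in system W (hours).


W = 1/(μ−λ) = 1/(26.59 − 21.01) = 1/5.58 = 0.1792 hr

Final: 0.1792 hr


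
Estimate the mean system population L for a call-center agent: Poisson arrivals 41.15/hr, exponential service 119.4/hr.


ρ = λ/μ = 41.15/119.4 = 0.3446
L = ρ/(1−ρ) = 0.3446/(1 − 0.3446) = 0.3446/0.6554 = 0.5259

Final: 0.5259


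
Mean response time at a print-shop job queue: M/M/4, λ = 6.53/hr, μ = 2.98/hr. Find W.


a = 2.1913; ρ = 0.5478; P₀ = 0.105593
Lq = P₀·a^c·ρ/(c!(1−ρ)²) = 0.27178
Wq = Lq/λ = 0.27178/6.53 = 0.04162 hr
W = Wq + 1/μ = 0.04162 + 0.33557 = 0.37719 hr

Final: 0.37719 hr


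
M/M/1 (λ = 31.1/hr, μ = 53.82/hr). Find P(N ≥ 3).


ρ = 31.1/53.82 = 0.5779
P(N ≥ n) = ρ^n = 0.5779^3 = 0.192952

Final: 0.192952


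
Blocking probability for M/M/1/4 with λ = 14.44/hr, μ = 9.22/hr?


ρ = λ/μ = 14.44/9.22 = 1.5662
P_K = (1−ρ)ρ^K/(1−ρ^(K+1)) = (-0.5662·6.016516)/(1 − 9.422830)
= -3.406314/-8.422830 = 0.404414

Final: 0.404414


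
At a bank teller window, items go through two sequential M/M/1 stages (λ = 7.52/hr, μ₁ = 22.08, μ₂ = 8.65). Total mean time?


Each node sees arrival rate λ = 7.52/hr (tandem ⇒ throughput preserved).
W₁ = 1/(μ₁−λ) = 1/(22.08−7.52) = 0.06868 hr
W₂ = 1/(μ₂−λ) = 1/(8.65−7.52) = 0.88496 hr
W_total = W₁ + W₂ = 0.06868 + 0.88496 = 0.95364 hr

Final: 0.95364 hr


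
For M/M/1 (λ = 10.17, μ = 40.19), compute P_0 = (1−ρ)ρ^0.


ρ = 10.17/40.19 = 0.2530
P_n = (1−ρ)·ρ^n = (1 − 0.2530)·0.2530^0 = 0.7470·1.000000 = 0.746952

Final: 0.746952


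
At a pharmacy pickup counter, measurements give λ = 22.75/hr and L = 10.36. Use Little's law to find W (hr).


W = L/λ = 10.36/22.75 = 0.4554 hr

Final: 0.4554 hr


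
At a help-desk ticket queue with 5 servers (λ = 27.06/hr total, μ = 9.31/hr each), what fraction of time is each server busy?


ρ = λ/(cμ) = 27.06/(5·9.31) = 27.06/46.55 = 0.5813

Final: 0.5813


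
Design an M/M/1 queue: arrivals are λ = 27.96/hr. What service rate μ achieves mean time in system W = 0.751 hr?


W = 1/(μ−λ) ⇒ μ − λ = 1/W = 1/0.751 = 1.3316
μ = λ + 1/W = 27.96 + 1.3316 = 29.2916 per hr

Final: 29.2916 /hr


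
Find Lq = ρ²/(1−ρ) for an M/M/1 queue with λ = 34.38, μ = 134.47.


ρ = 34.38/134.47 = 0.2557
Lq = ρ²/(1−ρ) = 0.06537/0.7443 = 0.08782

Final: 0.08782


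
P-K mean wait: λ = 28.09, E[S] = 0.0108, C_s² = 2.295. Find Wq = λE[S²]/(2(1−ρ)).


ρ = λ·E[S] = 28.09·0.0108 = 0.3034
E[S²] = E[S]²(1+C_s²) = 0.0108²·(1+2.295) = 0.0003843
Wq = λ·E[S²]/(2(1−ρ)) = 28.09·0.0003843/(2·0.6966) = 0.007749 hr

Final: 0.007749 hr


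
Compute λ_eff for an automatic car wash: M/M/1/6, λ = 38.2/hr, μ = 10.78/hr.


ρ = 3.5436; P_K = (1−ρ)ρ^6/(1−ρ^7) = 0.717903
λ_eff = λ(1 − P_K) = 38.2·(1 − 0.717903) = 38.2·0.282097 = 10.7761 /hr

Final: 10.7761 /hr


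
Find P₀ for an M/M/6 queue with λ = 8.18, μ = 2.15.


a = λ/μ = 8.18/2.15 = 3.8047; ρ = a/c = 0.6341
Σ_{k=0}^{5} a^k/k! (terms k=0..5) = 1.00000 + 3.80465 + 7.23769 + 9.17896 + 8.73068 + 6.64344 = 36.59541
Tail: a^6/(6!(1−ρ)) = 3033.11630/(720·0.3659) = 11.51342
P₀ = 1/(36.59541 + 11.51342) = 1/48.10883 = 0.020786

Final: 0.020786


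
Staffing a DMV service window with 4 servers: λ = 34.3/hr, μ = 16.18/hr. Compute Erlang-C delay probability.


a = λ/μ = 2.1199; ρ = a/4 = 0.5300
P₀ = 0.114351 (from M/M/c formula)
C(c,a) = [a^c/(c!(1−ρ))]·P₀ = [20.19586/(24·0.4700)]·0.114351
= 1.79032·0.114351 = 0.204725

Final: 0.204725


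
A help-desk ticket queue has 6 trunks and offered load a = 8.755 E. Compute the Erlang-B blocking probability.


B(c,a) = (a^c/c!) / Σ_{k=0}^{c} a^k/k!
a^6/6! = 625.467007
Σ terms (k=0..6): 1.00000 + 8.75500 + 38.32501 + 111.84516 + 244.80110 + 428.64672 + 625.46701 = 1458.840000
B = 625.467007/1458.840000 = 0.428743

Final: 0.428743


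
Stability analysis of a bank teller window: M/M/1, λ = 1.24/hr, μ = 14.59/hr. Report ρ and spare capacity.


Total capacity cμ = 1·14.59 = 14.59/hr
ρ = λ/(cμ) = 1.24/14.59 = 0.08499
Stable ⇔ ρ < 1: YES
Spare capacity = cμ − λ = 14.59 − 1.24 = 13.35/hr

Final: ρ = 0.08499; stable; margin = 13.35/hr


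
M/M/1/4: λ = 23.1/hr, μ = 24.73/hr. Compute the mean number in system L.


ρ = 23.1/24.73 = 0.9341
L = ρ[1 − (K+1)ρ^K + Kρ^(K+1)] / [(1−ρ)(1−ρ^(K+1))]
Numerator: 0.9341·(1 − 5·0.761292 + 4·0.711114) = 0.035491
Denominator: (0.06591)·(0.288886) = 0.019041
L = 0.035491/0.019041 = 1.8639

Final: 1.8639


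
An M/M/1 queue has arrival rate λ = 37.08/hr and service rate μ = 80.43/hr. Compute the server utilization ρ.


ρ = λ/μ = 37.08/80.43 = 0.4610

Final: 0.4610


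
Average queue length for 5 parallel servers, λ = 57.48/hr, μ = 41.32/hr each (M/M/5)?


a = λ/μ = 1.3911; ρ = a/5 = 0.2782
P₀ = 0.248540
Lq = P₀·a^c·ρ / (c!·(1−ρ)²) = 0.248540·5.20933·0.2782/(120·0.52097)
= 0.005762

Final: 0.005762


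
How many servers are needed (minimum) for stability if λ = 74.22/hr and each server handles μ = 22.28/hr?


Stability requires cμ > λ ⇔ c > λ/μ.
λ/μ = 74.22/22.28 = 3.3312
Minimum integer c = ⌊3.3312⌋ + 1 = 4
Check: 4·22.28 = 89.12 > 74.22, while 3·22.28 = 66.84 ≤ 74.22

Final: 4 servers


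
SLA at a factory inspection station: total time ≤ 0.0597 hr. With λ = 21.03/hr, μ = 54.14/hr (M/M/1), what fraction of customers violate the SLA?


W ~ Exponential(μ−λ) for M/M/1.
μ − λ = 54.14 − 21.03 = 33.1100
P(W > t) = e^{−(μ−λ)t} = e^{−1.9767} = 0.138530

Final: 0.138530


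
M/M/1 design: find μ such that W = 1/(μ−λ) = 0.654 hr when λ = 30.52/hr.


W = 1/(μ−λ) ⇒ μ − λ = 1/W = 1/0.654 = 1.5291
μ = λ + 1/W = 30.52 + 1.5291 = 32.0491 per hr

Final: 32.0491 /hr


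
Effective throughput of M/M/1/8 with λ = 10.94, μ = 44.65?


ρ = 0.2450; P_K = (1−ρ)ρ^8/(1−ρ^9) = 0.000009806
λ_eff = λ(1 − P_K) = 10.94·(1 − 0.000009806) = 10.94·0.999990 = 10.9399 /hr

Final: 10.9399 /hr


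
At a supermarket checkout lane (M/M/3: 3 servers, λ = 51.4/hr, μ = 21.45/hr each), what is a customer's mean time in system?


a = 2.3963; ρ = 0.7988; P₀ = 0.056616
Lq = P₀·a^c·ρ/(c!(1−ρ)²) = 2.56075
Wq = Lq/λ = 2.56075/51.4 = 0.04982 hr
W = Wq + 1/μ = 0.04982 + 0.04662 = 0.09644 hr

Final: 0.09644 hr


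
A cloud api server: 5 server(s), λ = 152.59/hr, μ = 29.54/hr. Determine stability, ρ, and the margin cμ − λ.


Total capacity cμ = 5·29.54 = 147.70/hr
ρ = λ/(cμ) = 152.59/147.70 = 1.0331
Stable ⇔ ρ < 1: NO
Spare capacity = cμ − λ = 147.70 − 152.59 = -4.89/hr

Final: ρ = 1.0331; unstable; margin = -4.89/hr


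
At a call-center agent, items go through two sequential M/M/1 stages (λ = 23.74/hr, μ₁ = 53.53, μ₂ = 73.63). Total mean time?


Each node sees arrival rate λ = 23.74/hr (tandem ⇒ throughput preserved).
W₁ = 1/(μ₁−λ) = 1/(53.53−23.74) = 0.03357 hr
W₂ = 1/(μ₂−λ) = 1/(73.63−23.74) = 0.02004 hr
W_total = W₁ + W₂ = 0.03357 + 0.02004 = 0.05361 hr

Final: 0.05361 hr


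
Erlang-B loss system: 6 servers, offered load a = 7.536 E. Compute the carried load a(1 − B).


B(6,7.536) = 0.363638 (Erlang-B)
Carried load = a(1 − B) = 7.536·(1 − 0.363638) = 7.536·0.636362 = 4.7956 E

Final: 4.7956 Erlangs


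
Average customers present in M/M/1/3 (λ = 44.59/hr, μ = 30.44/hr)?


ρ = 44.59/30.44 = 1.4648
L = ρ[1 − (K+1)ρ^K + Kρ^(K+1)] / [(1−ρ)(1−ρ^(K+1))]
Numerator: 1.4648·(1 − 4·3.143247 + 3·4.604381) = 3.281492
Denominator: (-0.4648)·(-3.604381) = 1.675493
L = 3.281492/1.675493 = 1.9585

Final: 1.9585


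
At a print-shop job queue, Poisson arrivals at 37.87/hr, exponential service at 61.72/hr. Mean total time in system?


W = 1/(μ−λ) = 1/(61.72 − 37.87) = 1/23.85 = 0.04193 hr

Final: 0.04193 hr


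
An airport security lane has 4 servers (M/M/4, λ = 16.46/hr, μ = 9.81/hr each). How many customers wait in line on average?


a = λ/μ = 1.6779; ρ = a/4 = 0.4195
P₀ = 0.183767
Lq = P₀·a^c·ρ / (c!·(1−ρ)²) = 0.183767·7.92580·0.4195/(24·0.33702)
= 0.07554

Final: 0.07554


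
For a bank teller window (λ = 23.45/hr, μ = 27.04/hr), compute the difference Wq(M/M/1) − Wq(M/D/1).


ρ = 23.45/27.04 = 0.8672
Wq(M/M/1) = ρ/(μ−λ) = 0.8672/3.59 = 0.24157 hr
Wq(M/D/1) = ρ/(2(μ−λ)) = 0.12078 hr
Savings = 0.24157 − 0.12078 = 0.12078 hr

Final: 0.12078 hr


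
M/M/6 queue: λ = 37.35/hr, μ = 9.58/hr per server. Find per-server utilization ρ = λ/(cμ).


ρ = λ/(cμ) = 37.35/(6·9.58) = 37.35/57.48 = 0.6498

Final: 0.6498


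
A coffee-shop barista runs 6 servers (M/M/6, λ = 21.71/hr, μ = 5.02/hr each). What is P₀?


a = λ/μ = 21.71/5.02 = 4.3247; ρ = a/c = 0.7208
Σ_{k=0}^{5} a^k/k! (terms k=0..5) = 1.00000 + 4.32470 + 9.35152 + 13.48084 + 14.57516 + 12.60664 = 55.33886
Tail: a^6/(6!(1−ρ)) = 6542.39314/(720·0.2792) = 32.54341
P₀ = 1/(55.33886 + 32.54341) = 1/87.88227 = 0.011379

Final: 0.011379


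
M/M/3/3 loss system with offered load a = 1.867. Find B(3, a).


B(c,a) = (a^c/c!) / Σ_{k=0}^{c} a^k/k!
a^3/3! = 1.084630
Σ terms (k=0..3): 1.00000 + 1.86700 + 1.74284 + 1.08463 = 5.694475
B = 1.084630/5.694475 = 0.190471

Final: 0.190471


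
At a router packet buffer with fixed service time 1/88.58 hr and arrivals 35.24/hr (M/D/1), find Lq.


ρ = 35.24/88.58 = 0.3978
M/D/1: Lq = ρ²/(2(1−ρ)) = 0.1583/(2·0.6022) = 0.13142

Final: 0.13142


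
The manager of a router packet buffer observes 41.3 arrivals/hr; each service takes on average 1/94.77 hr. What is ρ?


ρ = λ/μ = 41.3/94.77 = 0.4358

Final: 0.4358


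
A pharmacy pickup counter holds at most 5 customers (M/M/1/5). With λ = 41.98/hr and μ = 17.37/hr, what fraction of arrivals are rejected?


ρ = λ/μ = 41.98/17.37 = 2.4168
P_K = (1−ρ)ρ^K/(1−ρ^(K+1)) = (-1.4168·82.454256)/(1 − 199.276320)
= -116.822064/-198.276320 = 0.589188

Final: 0.589188


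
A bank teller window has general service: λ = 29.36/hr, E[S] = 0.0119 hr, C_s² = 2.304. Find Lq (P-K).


ρ = λ·E[S] = 29.36·0.0119 = 0.3494
Lq = ρ²(1+C_s²)/(2(1−ρ)) = 0.1221·(1+2.304)/(2·0.6506)
= 0.1221·3.3040/1.3012 = 0.30995

Final: 0.30995


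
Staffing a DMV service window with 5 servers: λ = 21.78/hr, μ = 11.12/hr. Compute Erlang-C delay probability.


a = λ/μ = 1.9586; ρ = a/5 = 0.3917
P₀ = 0.140112 (from M/M/c formula)
C(c,a) = [a^c/(c!(1−ρ))]·P₀ = [28.82474/(120·0.6083)]·0.140112
= 0.39490·0.140112 = 0.055330

Final: 0.055330


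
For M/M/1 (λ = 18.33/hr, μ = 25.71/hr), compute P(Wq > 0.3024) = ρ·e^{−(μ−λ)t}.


ρ = 18.33/25.71 = 0.7130
P(Wq > t) = ρ·e^{−(μ−λ)t} = 0.7130·e^{−2.2317}
= 0.7130·0.107344 = 0.076531

Final: 0.076531


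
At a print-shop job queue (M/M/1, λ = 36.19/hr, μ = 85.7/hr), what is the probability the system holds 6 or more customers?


ρ = 36.19/85.7 = 0.4223
P(N ≥ n) = ρ^n = 0.4223^6 = 0.005671

Final: 0.005671


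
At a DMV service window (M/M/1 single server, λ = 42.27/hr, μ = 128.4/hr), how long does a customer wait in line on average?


ρ = 42.27/128.4 = 0.3292
Wq = ρ/(μ−λ) = 0.3292/(128.4 − 42.27) = 0.3292/86.13 = 0.003822 hr

Final: 0.003822 hr


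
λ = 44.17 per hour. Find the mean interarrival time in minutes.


Mean interarrival time = 1/λ = 1/44.17 hour = 0.02264 hour
In minutes: 0.02264 × 60 = 1.3584 min

Final: 1.3584 min


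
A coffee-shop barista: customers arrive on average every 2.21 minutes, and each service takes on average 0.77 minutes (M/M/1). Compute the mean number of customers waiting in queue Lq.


λ = 60/2.21 = 27.1493 /hr
μ = 60/0.77 = 77.9221 /hr
ρ = λ/μ = 27.1493/77.9221 = 0.3484
Lq = ρ²/(1−ρ) = 0.1214/0.6516 = 0.1863

Final: 0.1863


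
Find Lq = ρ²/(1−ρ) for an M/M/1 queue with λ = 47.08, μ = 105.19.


ρ = 47.08/105.19 = 0.4476
Lq = ρ²/(1−ρ) = 0.2003/0.5524 = 0.3626

Final: 0.3626


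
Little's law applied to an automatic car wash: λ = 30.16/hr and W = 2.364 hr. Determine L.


L = λW = 30.16·2.364 = 71.2982

Final: 71.2982


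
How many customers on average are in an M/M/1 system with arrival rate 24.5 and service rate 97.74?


ρ = λ/μ = 24.5/97.74 = 0.2507
L = ρ/(1−ρ) = 0.2507/(1 − 0.2507) = 0.2507/0.7493 = 0.3345

Final: 0.3345


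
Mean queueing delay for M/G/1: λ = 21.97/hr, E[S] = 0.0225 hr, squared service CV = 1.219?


ρ = λ·E[S] = 21.97·0.0225 = 0.4943
E[S²] = E[S]²(1+C_s²) = 0.0225²·(1+1.219) = 0.001123
Wq = λ·E[S²]/(2(1−ρ)) = 21.97·0.001123/(2·0.5057) = 0.02440 hr

Final: 0.02440 hr


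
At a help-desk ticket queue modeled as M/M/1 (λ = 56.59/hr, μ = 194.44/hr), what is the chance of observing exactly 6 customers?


ρ = 56.59/194.44 = 0.2910
P_n = (1−ρ)·ρ^n = (1 − 0.2910)·0.2910^6 = 0.7090·0.0006077 = 0.0004309

Final: 0.0004309


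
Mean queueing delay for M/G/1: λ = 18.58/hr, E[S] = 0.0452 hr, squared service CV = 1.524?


ρ = λ·E[S] = 18.58·0.0452 = 0.8398
E[S²] = E[S]²(1+C_s²) = 0.0452²·(1+1.524) = 0.005157
Wq = λ·E[S²]/(2(1−ρ)) = 18.58·0.005157/(2·0.1602) = 0.29906 hr

Final: 0.29906 hr


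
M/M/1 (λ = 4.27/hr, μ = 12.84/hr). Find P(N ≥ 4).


ρ = 4.27/12.84 = 0.3326
P(N ≥ n) = ρ^n = 0.3326^4 = 0.012231

Final: 0.012231
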